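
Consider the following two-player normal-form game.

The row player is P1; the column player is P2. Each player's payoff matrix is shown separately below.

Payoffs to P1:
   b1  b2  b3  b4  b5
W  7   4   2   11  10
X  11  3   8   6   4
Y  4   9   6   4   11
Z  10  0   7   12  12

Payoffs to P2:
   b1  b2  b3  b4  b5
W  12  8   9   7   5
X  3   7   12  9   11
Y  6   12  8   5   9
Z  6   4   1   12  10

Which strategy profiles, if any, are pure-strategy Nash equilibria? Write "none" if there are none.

(W, b1): P1 can switch to X (7 → 11). Not NE.
(W, b2): P1 can switch to Y (4 → 9). Not NE.
(W, b3): P1 can switch to X (2 → 8). Not NE.
(W, b4): P1 can switch to Z (11 → 12). Not NE.
(W, b5): P1 can switch to Y (10 → 11). Not NE.
(X, b1): P2 can switch to b2 (3 → 7). Not NE.
(X, b2): P1 can switch to W (3 → 4). Not NE.
(X, b3): P1 gets 8, best alternative 7; P2 gets 12, best alternative 11. No profitable deviation — NE.
(X, b4): P1 can switch to W (6 → 11). Not NE.
(Y, b2): P1 gets 9, best alternative 4; P2 gets 12, best alternative 9. No profitable deviation — NE.
(Z, b4): P1 gets 12, best alternative 11; P2 gets 12, best alternative 10. No profitable deviation — NE.
(The remaining 9 profiles each have a profitable deviation by the same check.)

(X, b3); (Y, b2); (Z, b4)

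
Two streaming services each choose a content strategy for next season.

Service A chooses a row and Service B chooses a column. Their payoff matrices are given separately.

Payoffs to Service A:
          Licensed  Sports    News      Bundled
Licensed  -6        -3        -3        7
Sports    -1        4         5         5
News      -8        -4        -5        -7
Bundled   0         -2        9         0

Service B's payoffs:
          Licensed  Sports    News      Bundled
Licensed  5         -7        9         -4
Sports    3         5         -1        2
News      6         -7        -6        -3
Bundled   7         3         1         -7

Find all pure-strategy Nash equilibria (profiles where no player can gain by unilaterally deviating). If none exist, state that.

Check each profile: it is a Nash equilibrium iff no player can strictly gain by switching unilaterally.
(Licensed, Licensed): Service A can switch to Sports (-6 → -1). Not NE.
(Licensed, Sports): Service A can switch to Sports (-3 → 4). Not NE.
(Licensed, News): Service A can switch to Sports (-3 → 5). Not NE.
(Licensed, Bundled): Service B can switch to Licensed (-4 → 5). Not NE.
(Sports, Licensed): Service A can switch to Bundled (-1 → 0). Not NE.
(Sports, Sports): Service A gets 4, best alternative -2; Service B gets 5, best alternative 3. No profitable deviation — NE.
(Sports, News): Service A can switch to Bundled (5 → 9). Not NE.
(Sports, Bundled): Service A can switch to Licensed (5 → 7). Not NE.
(News, Licensed): Service A can switch to Licensed (-8 → -6). Not NE.
(Bundled, Licensed): Service A gets 0, best alternative -1; Service B gets 7, best alternative 3. No profitable deviation — NE.
(The remaining 6 profiles each have a profitable deviation by the same check.)

(Sports, Sports); (Bundled, Licensed)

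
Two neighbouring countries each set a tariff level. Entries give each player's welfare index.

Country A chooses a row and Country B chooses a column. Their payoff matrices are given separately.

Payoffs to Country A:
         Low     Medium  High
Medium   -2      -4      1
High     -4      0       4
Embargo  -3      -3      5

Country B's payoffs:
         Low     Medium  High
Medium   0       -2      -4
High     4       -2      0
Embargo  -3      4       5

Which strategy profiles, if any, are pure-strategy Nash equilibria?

The pure Nash equilibria are (Medium, Low); (Embargo, High).

(Medium, Low): Country A gets -2, best alternative -3; Country B gets 0, best alternative -2. No profitable deviation — NE.
(Medium, Medium): Country A can switch to High (-4 → 0). Not NE.
(Medium, High): Country A can switch to High (1 → 4). Not NE.
(High, Low): Country A can switch to Medium (-4 → -2). Not NE.
(High, Medium): Country B can switch to Low (-2 → 4). Not NE.
(High, High): Country A can switch to Embargo (4 → 5). Not NE.
(Embargo, Low): Country A can switch to Medium (-3 → -2). Not NE.
(Embargo, High): Country A gets 5, best alternative 4; Country B gets 5, best alternative 4. No profitable deviation — NE.
(The remaining 1 profile has a profitable deviation by the same check.)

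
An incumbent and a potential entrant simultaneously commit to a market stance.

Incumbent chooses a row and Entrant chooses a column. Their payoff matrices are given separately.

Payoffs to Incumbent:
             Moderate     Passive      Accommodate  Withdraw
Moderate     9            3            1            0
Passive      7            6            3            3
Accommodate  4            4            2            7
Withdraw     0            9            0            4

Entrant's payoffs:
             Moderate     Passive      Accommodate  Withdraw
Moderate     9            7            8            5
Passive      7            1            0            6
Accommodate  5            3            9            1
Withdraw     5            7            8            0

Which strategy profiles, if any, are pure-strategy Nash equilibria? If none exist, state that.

Incumbent against Moderate: payoffs 9, 7, 4, 0 → best response Moderate.
Incumbent against Passive: payoffs 3, 6, 4, 9 → best response Withdraw.
Incumbent against Accommodate: payoffs 1, 3, 2, 0 → best response Passive.
Incumbent against Withdraw: payoffs 0, 3, 7, 4 → best response Accommodate.
Entrant against Moderate: payoffs 9, 7, 8, 5 → best response Moderate.
Entrant against Passive: payoffs 7, 1, 0, 6 → best response Moderate.
Entrant against Accommodate: payoffs 5, 3, 9, 1 → best response Accommodate.
Entrant against Withdraw: payoffs 5, 7, 8, 0 → best response Accommodate.
Mutual best responses: (Moderate, Moderate).

(Moderate, Moderate)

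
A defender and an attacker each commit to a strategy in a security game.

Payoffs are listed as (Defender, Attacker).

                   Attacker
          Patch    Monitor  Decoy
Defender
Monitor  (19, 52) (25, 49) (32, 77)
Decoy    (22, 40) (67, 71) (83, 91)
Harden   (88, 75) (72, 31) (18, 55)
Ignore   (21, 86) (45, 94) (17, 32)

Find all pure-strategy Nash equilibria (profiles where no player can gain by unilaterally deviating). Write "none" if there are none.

(Monitor, Patch): Defender can switch to Decoy (19 → 22). Not NE.
(Monitor, Monitor): Defender can switch to Decoy (25 → 67). Not NE.
(Monitor, Decoy): Defender can switch to Decoy (32 → 83). Not NE.
(Decoy, Patch): Defender can switch to Harden (22 → 88). Not NE.
(Decoy, Monitor): Defender can switch to Harden (67 → 72). Not NE.
(Decoy, Decoy): Defender gets 83, best alternative 32; Attacker gets 91, best alternative 71. No profitable deviation — NE.
(Harden, Patch): Defender gets 88, best alternative 22; Attacker gets 75, best alternative 55. No profitable deviation — NE.
(Harden, Monitor): Attacker can switch to Patch (31 → 75). Not NE.
(Harden, Decoy): Defender can switch to Monitor (18 → 32). Not NE.
(Ignore, Patch): Defender can switch to Decoy (21 → 22). Not NE.
(The remaining 2 profiles each have a profitable deviation by the same check.)

The pure Nash equilibria are (Decoy, Decoy); (Harden, Patch).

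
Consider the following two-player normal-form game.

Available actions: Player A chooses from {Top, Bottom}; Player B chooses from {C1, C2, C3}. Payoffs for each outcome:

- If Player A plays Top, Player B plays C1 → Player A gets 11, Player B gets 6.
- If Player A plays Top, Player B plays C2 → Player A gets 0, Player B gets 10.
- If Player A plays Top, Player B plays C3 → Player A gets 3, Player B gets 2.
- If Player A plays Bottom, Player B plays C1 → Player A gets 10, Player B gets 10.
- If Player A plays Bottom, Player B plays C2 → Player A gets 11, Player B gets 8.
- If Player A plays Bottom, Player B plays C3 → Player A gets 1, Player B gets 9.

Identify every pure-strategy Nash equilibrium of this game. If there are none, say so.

There is no pure-strategy Nash equilibrium.

Player A against C1: payoffs 11, 10 → best response Top.
Player A against C2: payoffs 0, 11 → best response Bottom.
Player A against C3: payoffs 3, 1 → best response Top.
Player B against Top: payoffs 6, 10, 2 → best response C2.
Player B against Bottom: payoffs 10, 8, 9 → best response C1.
No profile is a mutual best response for all players.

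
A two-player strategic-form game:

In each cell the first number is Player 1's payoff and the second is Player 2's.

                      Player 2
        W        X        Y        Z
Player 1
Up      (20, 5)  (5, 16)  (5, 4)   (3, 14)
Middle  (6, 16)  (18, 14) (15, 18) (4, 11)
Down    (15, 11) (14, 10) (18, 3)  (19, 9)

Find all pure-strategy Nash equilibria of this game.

Check each profile: it is a Nash equilibrium iff no player can strictly gain by switching unilaterally.
(Up, W): Player 2 can switch to X (5 → 16). Not NE.
(Up, X): Player 1 can switch to Middle (5 → 18). Not NE.
(Up, Y): Player 1 can switch to Middle (5 → 15). Not NE.
(Up, Z): Player 1 can switch to Middle (3 → 4). Not NE.
(Middle, W): Player 1 can switch to Up (6 → 20). Not NE.
(Middle, X): Player 2 can switch to W (14 → 16). Not NE.
(Middle, Y): Player 1 can switch to Down (15 → 18). Not NE.
(Middle, Z): Player 1 can switch to Down (4 → 19). Not NE.
(The remaining 4 profiles each have a profitable deviation by the same check.)

This game has no pure Nash equilibrium.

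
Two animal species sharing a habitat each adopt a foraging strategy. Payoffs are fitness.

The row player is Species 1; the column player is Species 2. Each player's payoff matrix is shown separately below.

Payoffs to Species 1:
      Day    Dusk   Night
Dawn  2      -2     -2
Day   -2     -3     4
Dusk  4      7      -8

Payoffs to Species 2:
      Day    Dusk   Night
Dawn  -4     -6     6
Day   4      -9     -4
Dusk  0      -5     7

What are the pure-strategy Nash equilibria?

For each strategy profile, look for a profitable unilateral deviation.
(Dawn, Day): Species 1 can switch to Dusk (2 → 4). Not NE.
(Dawn, Dusk): Species 1 can switch to Dusk (-2 → 7). Not NE.
(Dawn, Night): Species 1 can switch to Day (-2 → 4). Not NE.
(Day, Day): Species 1 can switch to Dawn (-2 → 2). Not NE.
(Day, Dusk): Species 1 can switch to Dawn (-3 → -2). Not NE.
(Day, Night): Species 2 can switch to Day (-4 → 4). Not NE.
(Dusk, Day): Species 2 can switch to Night (0 → 7). Not NE.
(Dusk, Dusk): Species 2 can switch to Day (-5 → 0). Not NE.
(Dusk, Night): Species 1 can switch to Dawn (-8 → -2). Not NE.

No pure-strategy Nash equilibrium.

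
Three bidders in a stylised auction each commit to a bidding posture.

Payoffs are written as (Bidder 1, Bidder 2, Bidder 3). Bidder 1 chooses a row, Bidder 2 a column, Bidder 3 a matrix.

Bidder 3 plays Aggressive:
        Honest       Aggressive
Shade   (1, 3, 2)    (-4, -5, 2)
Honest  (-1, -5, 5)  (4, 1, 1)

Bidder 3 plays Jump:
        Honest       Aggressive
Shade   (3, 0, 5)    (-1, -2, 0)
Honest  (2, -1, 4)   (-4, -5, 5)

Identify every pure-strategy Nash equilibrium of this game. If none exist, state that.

Check each profile: it is a Nash equilibrium iff no player can strictly gain by switching unilaterally.
(Shade, Honest, Aggressive): Bidder 3 can switch to Jump (2 → 5). Not NE.
(Shade, Honest, Jump): Bidder 1 gets 3, best alternative 2; Bidder 2 gets 0, best alternative -2; Bidder 3 gets 5, best alternative 2. No profitable deviation — NE.
(Shade, Aggressive, Aggressive): Bidder 1 can switch to Honest (-4 → 4). Not NE.
(Shade, Aggressive, Jump): Bidder 2 can switch to Honest (-2 → 0). Not NE.
(Honest, Honest, Aggressive): Bidder 1 can switch to Shade (-1 → 1). Not NE.
(Honest, Honest, Jump): Bidder 1 can switch to Shade (2 → 3). Not NE.
(Honest, Aggressive, Aggressive): Bidder 3 can switch to Jump (1 → 5). Not NE.
(The remaining 1 profile has a profitable deviation by the same check.)

Pure NE: (Shade, Honest, Jump)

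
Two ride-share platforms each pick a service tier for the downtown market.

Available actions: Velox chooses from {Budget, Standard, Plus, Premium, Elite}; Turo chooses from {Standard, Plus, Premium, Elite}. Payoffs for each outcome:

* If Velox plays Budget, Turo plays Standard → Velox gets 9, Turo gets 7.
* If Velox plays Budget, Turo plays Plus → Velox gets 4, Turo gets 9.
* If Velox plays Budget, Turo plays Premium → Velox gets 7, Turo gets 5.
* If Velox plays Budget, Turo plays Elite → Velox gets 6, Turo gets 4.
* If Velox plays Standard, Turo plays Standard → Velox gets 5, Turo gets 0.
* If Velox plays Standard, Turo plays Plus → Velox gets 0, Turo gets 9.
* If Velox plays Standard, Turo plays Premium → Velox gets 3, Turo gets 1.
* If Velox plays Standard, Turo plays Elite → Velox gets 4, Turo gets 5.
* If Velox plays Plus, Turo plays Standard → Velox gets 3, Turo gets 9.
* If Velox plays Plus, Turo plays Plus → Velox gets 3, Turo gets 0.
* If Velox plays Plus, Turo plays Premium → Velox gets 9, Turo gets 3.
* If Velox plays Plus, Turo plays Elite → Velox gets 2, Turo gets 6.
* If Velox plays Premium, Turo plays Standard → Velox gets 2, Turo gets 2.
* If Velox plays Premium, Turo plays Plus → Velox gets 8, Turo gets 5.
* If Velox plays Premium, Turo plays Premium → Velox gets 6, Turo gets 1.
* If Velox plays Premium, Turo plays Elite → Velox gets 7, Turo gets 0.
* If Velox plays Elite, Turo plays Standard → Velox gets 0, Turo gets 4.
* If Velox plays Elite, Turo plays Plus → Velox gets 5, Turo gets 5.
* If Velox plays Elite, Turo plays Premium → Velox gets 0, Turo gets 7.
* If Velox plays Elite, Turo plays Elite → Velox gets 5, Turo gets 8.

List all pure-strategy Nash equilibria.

(Budget, Standard): Turo can switch to Plus (7 → 9). Not NE.
(Budget, Plus): Velox can switch to Premium (4 → 8). Not NE.
(Budget, Premium): Velox can switch to Plus (7 → 9). Not NE.
(Budget, Elite): Velox can switch to Premium (6 → 7). Not NE.
(Standard, Standard): Velox can switch to Budget (5 → 9). Not NE.
(Standard, Plus): Velox can switch to Budget (0 → 4). Not NE.
(Premium, Plus): Velox gets 8, best alternative 5; Turo gets 5, best alternative 2. No profitable deviation — NE.
(The remaining 13 profiles each have a profitable deviation by the same check.)

(Premium, Plus)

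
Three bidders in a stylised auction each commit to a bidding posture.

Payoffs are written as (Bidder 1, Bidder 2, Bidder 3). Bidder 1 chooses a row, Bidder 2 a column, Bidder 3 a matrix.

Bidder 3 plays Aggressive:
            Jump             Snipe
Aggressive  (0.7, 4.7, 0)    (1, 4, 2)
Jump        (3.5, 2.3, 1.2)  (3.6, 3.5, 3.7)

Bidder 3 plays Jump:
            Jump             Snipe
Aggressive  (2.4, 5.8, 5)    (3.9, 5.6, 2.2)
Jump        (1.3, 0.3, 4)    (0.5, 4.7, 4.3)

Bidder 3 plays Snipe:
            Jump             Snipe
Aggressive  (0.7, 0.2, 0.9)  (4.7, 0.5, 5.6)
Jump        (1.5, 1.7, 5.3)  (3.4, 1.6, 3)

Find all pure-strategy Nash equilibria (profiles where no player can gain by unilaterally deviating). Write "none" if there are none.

(Aggressive, Jump, Aggressive): Bidder 1 can switch to Jump (0.7 → 3.5). Not NE.
(Aggressive, Jump, Jump): Bidder 1 gets 2.4, best alternative 1.3; Bidder 2 gets 5.8, best alternative 5.6; Bidder 3 gets 5, best alternative 0.9. No profitable deviation — NE.
(Aggressive, Jump, Snipe): Bidder 1 can switch to Jump (0.7 → 1.5). Not NE.
(Aggressive, Snipe, Aggressive): Bidder 1 can switch to Jump (1 → 3.6). Not NE.
(Aggressive, Snipe, Jump): Bidder 2 can switch to Jump (5.6 → 5.8). Not NE.
(Aggressive, Snipe, Snipe): Bidder 1 gets 4.7, best alternative 3.4; Bidder 2 gets 0.5, best alternative 0.2; Bidder 3 gets 5.6, best alternative 2.2. No profitable deviation — NE.
(Jump, Jump, Aggressive): Bidder 2 can switch to Snipe (2.3 → 3.5). Not NE.
(Jump, Jump, Jump): Bidder 1 can switch to Aggressive (1.3 → 2.4). Not NE.
(Jump, Jump, Snipe): Bidder 1 gets 1.5, best alternative 0.7; Bidder 2 gets 1.7, best alternative 1.6; Bidder 3 gets 5.3, best alternative 4. No profitable deviation — NE.
(The remaining 3 profiles each have a profitable deviation by the same check.)

The pure Nash equilibria are (Aggressive, Jump, Jump), (Aggressive, Snipe, Snipe), (Jump, Jump, Snipe).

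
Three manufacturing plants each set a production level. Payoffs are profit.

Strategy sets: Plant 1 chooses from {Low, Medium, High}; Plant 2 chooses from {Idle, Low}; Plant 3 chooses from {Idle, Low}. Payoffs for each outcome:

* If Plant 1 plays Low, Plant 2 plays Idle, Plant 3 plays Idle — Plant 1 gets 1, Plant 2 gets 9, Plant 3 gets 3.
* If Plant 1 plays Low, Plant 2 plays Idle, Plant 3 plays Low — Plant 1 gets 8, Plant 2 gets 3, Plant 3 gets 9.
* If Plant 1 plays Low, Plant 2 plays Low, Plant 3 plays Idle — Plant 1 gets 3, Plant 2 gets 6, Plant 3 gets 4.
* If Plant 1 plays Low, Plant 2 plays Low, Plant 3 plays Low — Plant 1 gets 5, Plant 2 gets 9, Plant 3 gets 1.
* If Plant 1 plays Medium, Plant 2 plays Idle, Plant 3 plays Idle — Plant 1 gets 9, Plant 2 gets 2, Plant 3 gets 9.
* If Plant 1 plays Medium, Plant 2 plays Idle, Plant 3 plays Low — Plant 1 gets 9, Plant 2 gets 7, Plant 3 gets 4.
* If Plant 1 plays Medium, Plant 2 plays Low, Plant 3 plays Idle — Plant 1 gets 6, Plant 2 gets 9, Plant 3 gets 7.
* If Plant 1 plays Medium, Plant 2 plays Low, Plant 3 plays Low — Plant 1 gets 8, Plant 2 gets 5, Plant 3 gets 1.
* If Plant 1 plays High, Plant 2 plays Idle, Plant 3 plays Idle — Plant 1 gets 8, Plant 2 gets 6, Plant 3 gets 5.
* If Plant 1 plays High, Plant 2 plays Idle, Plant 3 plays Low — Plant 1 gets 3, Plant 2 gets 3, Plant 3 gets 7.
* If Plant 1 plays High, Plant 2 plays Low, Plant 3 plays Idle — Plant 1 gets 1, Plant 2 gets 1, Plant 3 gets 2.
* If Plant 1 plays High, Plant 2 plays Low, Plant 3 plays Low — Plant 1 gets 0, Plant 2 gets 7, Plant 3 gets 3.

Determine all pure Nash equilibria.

For each strategy profile, look for a profitable unilateral deviation.
(Low, Idle, Idle): Plant 1 can switch to Medium (1 → 9). Not NE.
(Low, Idle, Low): Plant 1 can switch to Medium (8 → 9). Not NE.
(Low, Low, Idle): Plant 1 can switch to Medium (3 → 6). Not NE.
(Low, Low, Low): Plant 1 can switch to Medium (5 → 8). Not NE.
(Medium, Idle, Idle): Plant 2 can switch to Low (2 → 9). Not NE.
(Medium, Idle, Low): Plant 3 can switch to Idle (4 → 9). Not NE.
(Medium, Low, Idle): Plant 1 gets 6, best alternative 3; Plant 2 gets 9, best alternative 2; Plant 3 gets 7, best alternative 1. No profitable deviation — NE.
(Medium, Low, Low): Plant 2 can switch to Idle (5 → 7). Not NE.
(High, Idle, Idle): Plant 1 can switch to Medium (8 → 9). Not NE.
(High, Idle, Low): Plant 1 can switch to Low (3 → 8). Not NE.
(High, Low, Idle): Plant 1 can switch to Low (1 → 3). Not NE.
(High, Low, Low): Plant 1 can switch to Low (0 → 5). Not NE.

The unique pure-strategy Nash equilibrium is (Medium, Low, Idle).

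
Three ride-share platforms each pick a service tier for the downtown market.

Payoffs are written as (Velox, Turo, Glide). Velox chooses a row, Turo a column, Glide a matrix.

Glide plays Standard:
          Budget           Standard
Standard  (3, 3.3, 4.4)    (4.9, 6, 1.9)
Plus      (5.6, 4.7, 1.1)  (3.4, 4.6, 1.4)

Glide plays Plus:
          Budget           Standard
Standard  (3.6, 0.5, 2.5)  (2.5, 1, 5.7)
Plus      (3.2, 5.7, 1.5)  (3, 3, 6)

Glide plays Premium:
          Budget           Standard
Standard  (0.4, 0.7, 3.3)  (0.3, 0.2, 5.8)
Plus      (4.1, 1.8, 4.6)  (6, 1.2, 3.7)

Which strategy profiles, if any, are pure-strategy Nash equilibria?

For each player, find the best response to each opponent profile; mutual best responses are the pure NE.
Velox against (Budget, Standard): payoffs 3, 5.6 → best response Plus.
Velox against (Budget, Plus): payoffs 3.6, 3.2 → best response Standard.
Velox against (Budget, Premium): payoffs 0.4, 4.1 → best response Plus.
Velox against (Standard, Standard): payoffs 4.9, 3.4 → best response Standard.
Velox against (Standard, Plus): payoffs 2.5, 3 → best response Plus.
Velox against (Standard, Premium): payoffs 0.3, 6 → best response Plus.
Turo against (Standard, Standard): payoffs 3.3, 6 → best response Standard.
Turo against (Standard, Plus): payoffs 0.5, 1 → best response Standard.
Turo against (Standard, Premium): payoffs 0.7, 0.2 → best response Budget.
Turo against (Plus, Standard): payoffs 4.7, 4.6 → best response Budget.
Turo against (Plus, Plus): payoffs 5.7, 3 → best response Budget.
Turo against (Plus, Premium): payoffs 1.8, 1.2 → best response Budget.
Glide against (Standard, Budget): payoffs 4.4, 2.5, 3.3 → best response Standard.
Glide against (Standard, Standard): payoffs 1.9, 5.7, 5.8 → best response Premium.
Glide against (Plus, Budget): payoffs 1.1, 1.5, 4.6 → best response Premium.
Glide against (Plus, Standard): payoffs 1.4, 6, 3.7 → best response Plus.
Mutual best responses: (Plus, Budget, Premium).

(Plus, Budget, Premium)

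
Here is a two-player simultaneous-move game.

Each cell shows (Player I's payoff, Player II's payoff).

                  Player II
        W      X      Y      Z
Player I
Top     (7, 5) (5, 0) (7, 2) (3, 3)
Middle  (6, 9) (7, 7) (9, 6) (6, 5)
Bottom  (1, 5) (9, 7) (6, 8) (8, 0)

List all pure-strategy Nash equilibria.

Player I against W: payoffs 7, 6, 1 → best response Top.
Player I against X: payoffs 5, 7, 9 → best response Bottom.
Player I against Y: payoffs 7, 9, 6 → best response Middle.
Player I against Z: payoffs 3, 6, 8 → best response Bottom.
Player II against Top: payoffs 5, 0, 2, 3 → best response W.
Player II against Middle: payoffs 9, 7, 6, 5 → best response W.
Player II against Bottom: payoffs 5, 7, 8, 0 → best response Y.
Mutual best responses: (Top, W).

The unique pure-strategy Nash equilibrium is (Top, W).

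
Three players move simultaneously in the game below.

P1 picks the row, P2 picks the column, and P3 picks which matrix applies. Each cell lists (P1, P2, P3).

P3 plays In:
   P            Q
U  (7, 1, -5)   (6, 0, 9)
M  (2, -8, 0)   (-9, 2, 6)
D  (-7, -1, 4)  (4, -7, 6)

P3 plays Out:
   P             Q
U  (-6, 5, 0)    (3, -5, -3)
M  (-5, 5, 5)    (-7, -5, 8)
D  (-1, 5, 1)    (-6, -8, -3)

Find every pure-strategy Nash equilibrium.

No pure-strategy Nash equilibrium.

P1 against (P, In): payoffs 7, 2, -7 → best response U.
P1 against (P, Out): payoffs -6, -5, -1 → best response D.
P1 against (Q, In): payoffs 6, -9, 4 → best response U.
P1 against (Q, Out): payoffs 3, -7, -6 → best response U.
P2 against (U, In): payoffs 1, 0 → best response P.
P2 against (U, Out): payoffs 5, -5 → best response P.
P2 against (M, In): payoffs -8, 2 → best response Q.
P2 against (M, Out): payoffs 5, -5 → best response P.
P2 against (D, In): payoffs -1, -7 → best response P.
P2 against (D, Out): payoffs 5, -8 → best response P.
P3 against (U, P): payoffs -5, 0 → best response Out.
P3 against (U, Q): payoffs 9, -3 → best response In.
P3 against (M, P): payoffs 0, 5 → best response Out.
P3 against (M, Q): payoffs 6, 8 → best response Out.
P3 against (D, P): payoffs 4, 1 → best response In.
P3 against (D, Q): payoffs 6, -3 → best response In.
No profile is a mutual best response for all players.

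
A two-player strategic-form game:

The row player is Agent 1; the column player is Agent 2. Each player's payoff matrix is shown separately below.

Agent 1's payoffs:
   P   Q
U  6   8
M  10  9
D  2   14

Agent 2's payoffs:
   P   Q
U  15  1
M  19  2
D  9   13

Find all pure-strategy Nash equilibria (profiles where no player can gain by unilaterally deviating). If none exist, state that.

(M, P) and (D, Q)

Agent 1 against P: payoffs 6, 10, 2 → best response M.
Agent 1 against Q: payoffs 8, 9, 14 → best response D.
Agent 2 against U: payoffs 15, 1 → best response P.
Agent 2 against M: payoffs 19, 2 → best response P.
Agent 2 against D: payoffs 9, 13 → best response Q.
Mutual best responses: (M, P); (D, Q).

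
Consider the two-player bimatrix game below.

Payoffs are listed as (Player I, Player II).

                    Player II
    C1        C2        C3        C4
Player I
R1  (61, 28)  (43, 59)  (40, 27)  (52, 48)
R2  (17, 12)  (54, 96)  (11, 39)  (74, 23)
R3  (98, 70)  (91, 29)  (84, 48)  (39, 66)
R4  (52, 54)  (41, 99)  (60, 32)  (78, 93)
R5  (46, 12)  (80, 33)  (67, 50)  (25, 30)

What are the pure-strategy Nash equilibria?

(R3, C1)

(R1, C1): Player I can switch to R3 (61 → 98). Not NE.
(R1, C2): Player I can switch to R2 (43 → 54). Not NE.
(R1, C3): Player I can switch to R3 (40 → 84). Not NE.
(R1, C4): Player I can switch to R2 (52 → 74). Not NE.
(R2, C1): Player I can switch to R1 (17 → 61). Not NE.
(R2, C2): Player I can switch to R3 (54 → 91). Not NE.
(R2, C3): Player I can switch to R1 (11 → 40). Not NE.
(R2, C4): Player I can switch to R4 (74 → 78). Not NE.
(R3, C1): Player I gets 98, best alternative 61; Player II gets 70, best alternative 66. No profitable deviation — NE.
(The remaining 11 profiles each have a profitable deviation by the same check.)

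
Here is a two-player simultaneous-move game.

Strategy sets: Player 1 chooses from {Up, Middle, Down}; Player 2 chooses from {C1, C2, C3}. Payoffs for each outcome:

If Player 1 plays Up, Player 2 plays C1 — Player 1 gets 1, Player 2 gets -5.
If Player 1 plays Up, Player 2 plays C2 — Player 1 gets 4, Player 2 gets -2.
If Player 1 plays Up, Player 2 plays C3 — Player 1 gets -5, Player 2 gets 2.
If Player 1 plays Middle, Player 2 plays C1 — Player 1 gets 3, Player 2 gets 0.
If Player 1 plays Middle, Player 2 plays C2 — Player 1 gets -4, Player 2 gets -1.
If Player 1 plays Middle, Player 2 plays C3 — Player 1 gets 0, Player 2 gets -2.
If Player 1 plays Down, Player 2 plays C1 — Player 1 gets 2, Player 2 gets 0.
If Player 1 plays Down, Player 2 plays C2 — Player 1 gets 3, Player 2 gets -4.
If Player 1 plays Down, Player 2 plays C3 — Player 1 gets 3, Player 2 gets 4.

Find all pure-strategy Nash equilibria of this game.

Player 1 against C1: payoffs 1, 3, 2 → best response Middle.
Player 1 against C2: payoffs 4, -4, 3 → best response Up.
Player 1 against C3: payoffs -5, 0, 3 → best response Down.
Player 2 against Up: payoffs -5, -2, 2 → best response C3.
Player 2 against Middle: payoffs 0, -1, -2 → best response C1.
Player 2 against Down: payoffs 0, -4, 4 → best response C3.
Mutual best responses: (Middle, C1); (Down, C3).

(Middle, C1); (Down, C3)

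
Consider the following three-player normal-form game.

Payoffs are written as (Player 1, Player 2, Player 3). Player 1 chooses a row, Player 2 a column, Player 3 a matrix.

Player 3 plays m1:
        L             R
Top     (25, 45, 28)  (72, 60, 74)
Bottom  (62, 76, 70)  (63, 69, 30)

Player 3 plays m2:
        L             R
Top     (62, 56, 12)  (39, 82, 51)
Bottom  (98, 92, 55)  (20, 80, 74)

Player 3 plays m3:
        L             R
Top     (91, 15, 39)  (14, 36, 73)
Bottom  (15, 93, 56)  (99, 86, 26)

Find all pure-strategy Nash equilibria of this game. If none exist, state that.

Player 1 against (L, m1): payoffs 25, 62 → best response Bottom.
Player 1 against (L, m2): payoffs 62, 98 → best response Bottom.
Player 1 against (L, m3): payoffs 91, 15 → best response Top.
Player 1 against (R, m1): payoffs 72, 63 → best response Top.
Player 1 against (R, m2): payoffs 39, 20 → best response Top.
Player 1 against (R, m3): payoffs 14, 99 → best response Bottom.
Player 2 against (Top, m1): payoffs 45, 60 → best response R.
Player 2 against (Top, m2): payoffs 56, 82 → best response R.
Player 2 against (Top, m3): payoffs 15, 36 → best response R.
Player 2 against (Bottom, m1): payoffs 76, 69 → best response L.
Player 2 against (Bottom, m2): payoffs 92, 80 → best response L.
Player 2 against (Bottom, m3): payoffs 93, 86 → best response L.
Player 3 against (Top, L): payoffs 28, 12, 39 → best response m3.
Player 3 against (Top, R): payoffs 74, 51, 73 → best response m1.
Player 3 against (Bottom, L): payoffs 70, 55, 56 → best response m1.
Player 3 against (Bottom, R): payoffs 30, 74, 26 → best response m2.
Mutual best responses: (Top, R, m1); (Bottom, L, m1).

Pure-strategy Nash equilibria: (Top, R, m1) and (Bottom, L, m1)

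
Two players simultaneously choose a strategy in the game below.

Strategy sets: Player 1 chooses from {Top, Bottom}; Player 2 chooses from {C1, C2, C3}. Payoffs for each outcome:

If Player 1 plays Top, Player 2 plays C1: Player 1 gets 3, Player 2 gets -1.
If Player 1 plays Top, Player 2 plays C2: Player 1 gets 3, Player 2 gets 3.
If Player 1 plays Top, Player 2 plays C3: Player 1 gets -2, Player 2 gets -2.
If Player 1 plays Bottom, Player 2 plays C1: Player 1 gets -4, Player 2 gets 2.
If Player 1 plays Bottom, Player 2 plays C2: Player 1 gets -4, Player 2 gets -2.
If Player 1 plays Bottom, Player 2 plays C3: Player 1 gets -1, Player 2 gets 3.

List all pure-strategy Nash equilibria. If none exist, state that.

The pure Nash equilibria are (Top, C2) and (Bottom, C3).

(Top, C1): Player 2 can switch to C2 (-1 → 3). Not NE.
(Top, C2): Player 1 gets 3, best alternative -4; Player 2 gets 3, best alternative -1. No profitable deviation — NE.
(Top, C3): Player 1 can switch to Bottom (-2 → -1). Not NE.
(Bottom, C1): Player 1 can switch to Top (-4 → 3). Not NE.
(Bottom, C2): Player 1 can switch to Top (-4 → 3). Not NE.
(Bottom, C3): Player 1 gets -1, best alternative -2; Player 2 gets 3, best alternative 2. No profitable deviation — NE.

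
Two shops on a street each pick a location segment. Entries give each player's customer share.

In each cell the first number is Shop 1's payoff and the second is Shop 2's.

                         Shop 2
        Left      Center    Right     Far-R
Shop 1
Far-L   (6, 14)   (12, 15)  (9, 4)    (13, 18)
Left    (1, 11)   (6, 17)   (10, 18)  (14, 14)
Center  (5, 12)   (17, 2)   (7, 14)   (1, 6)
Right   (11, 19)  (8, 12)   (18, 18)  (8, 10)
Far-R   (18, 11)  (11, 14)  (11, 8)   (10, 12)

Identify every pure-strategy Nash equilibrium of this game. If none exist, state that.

For each player, find the best response to each opponent profile; mutual best responses are the pure NE.
Shop 1 against Left: payoffs 6, 1, 5, 11, 18 → best response Far-R.
Shop 1 against Center: payoffs 12, 6, 17, 8, 11 → best response Center.
Shop 1 against Right: payoffs 9, 10, 7, 18, 11 → best response Right.
Shop 1 against Far-R: payoffs 13, 14, 1, 8, 10 → best response Left.
Shop 2 against Far-L: payoffs 14, 15, 4, 18 → best response Far-R.
Shop 2 against Left: payoffs 11, 17, 18, 14 → best response Right.
Shop 2 against Center: payoffs 12, 2, 14, 6 → best response Right.
Shop 2 against Right: payoffs 19, 12, 18, 10 → best response Left.
Shop 2 against Far-R: payoffs 11, 14, 8, 12 → best response Center.
No profile is a mutual best response for all players.

No pure-strategy Nash equilibrium.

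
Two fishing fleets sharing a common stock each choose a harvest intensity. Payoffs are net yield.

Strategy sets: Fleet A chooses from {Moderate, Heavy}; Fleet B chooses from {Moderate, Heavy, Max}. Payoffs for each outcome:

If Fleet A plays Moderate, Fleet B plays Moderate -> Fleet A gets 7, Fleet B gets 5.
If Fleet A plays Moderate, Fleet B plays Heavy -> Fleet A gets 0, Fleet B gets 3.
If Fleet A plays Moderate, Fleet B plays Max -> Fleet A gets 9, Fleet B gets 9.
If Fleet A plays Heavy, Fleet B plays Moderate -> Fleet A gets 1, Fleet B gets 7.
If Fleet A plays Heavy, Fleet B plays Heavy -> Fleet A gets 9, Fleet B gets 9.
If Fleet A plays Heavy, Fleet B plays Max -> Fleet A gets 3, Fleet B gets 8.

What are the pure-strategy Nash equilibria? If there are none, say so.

The pure Nash equilibria are (Moderate, Max); (Heavy, Heavy).

Mark each player's best response to every combination of opponents' strategies; a profile where every player is best-responding is a pure Nash equilibrium.
Fleet A against Moderate: payoffs 7, 1 → best response Moderate.
Fleet A against Heavy: payoffs 0, 9 → best response Heavy.
Fleet A against Max: payoffs 9, 3 → best response Moderate.
Fleet B against Moderate: payoffs 5, 3, 9 → best response Max.
Fleet B against Heavy: payoffs 7, 9, 8 → best response Heavy.
Mutual best responses: (Moderate, Max); (Heavy, Heavy).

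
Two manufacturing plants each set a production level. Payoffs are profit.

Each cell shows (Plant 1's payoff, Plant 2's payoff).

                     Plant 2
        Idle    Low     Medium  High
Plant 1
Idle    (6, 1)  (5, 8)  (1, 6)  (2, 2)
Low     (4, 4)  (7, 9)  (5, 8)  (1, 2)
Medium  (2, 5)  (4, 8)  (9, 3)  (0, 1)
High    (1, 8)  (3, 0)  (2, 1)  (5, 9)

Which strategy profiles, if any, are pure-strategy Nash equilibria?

Check each profile: it is a Nash equilibrium iff no player can strictly gain by switching unilaterally.
(Idle, Idle): Plant 2 can switch to Low (1 → 8). Not NE.
(Idle, Low): Plant 1 can switch to Low (5 → 7). Not NE.
(Idle, Medium): Plant 1 can switch to Low (1 → 5). Not NE.
(Idle, High): Plant 1 can switch to High (2 → 5). Not NE.
(Low, Idle): Plant 1 can switch to Idle (4 → 6). Not NE.
(Low, Low): Plant 1 gets 7, best alternative 5; Plant 2 gets 9, best alternative 8. No profitable deviation — NE.
(Low, Medium): Plant 1 can switch to Medium (5 → 9). Not NE.
(Low, High): Plant 1 can switch to Idle (1 → 2). Not NE.
(Medium, Idle): Plant 1 can switch to Idle (2 → 6). Not NE.
(Medium, Low): Plant 1 can switch to Idle (4 → 5). Not NE.
(Medium, Medium): Plant 2 can switch to Idle (3 → 5). Not NE.
(High, High): Plant 1 gets 5, best alternative 2; Plant 2 gets 9, best alternative 8. No profitable deviation — NE.
(The remaining 4 profiles each have a profitable deviation by the same check.)

(Low, Low), (High, High)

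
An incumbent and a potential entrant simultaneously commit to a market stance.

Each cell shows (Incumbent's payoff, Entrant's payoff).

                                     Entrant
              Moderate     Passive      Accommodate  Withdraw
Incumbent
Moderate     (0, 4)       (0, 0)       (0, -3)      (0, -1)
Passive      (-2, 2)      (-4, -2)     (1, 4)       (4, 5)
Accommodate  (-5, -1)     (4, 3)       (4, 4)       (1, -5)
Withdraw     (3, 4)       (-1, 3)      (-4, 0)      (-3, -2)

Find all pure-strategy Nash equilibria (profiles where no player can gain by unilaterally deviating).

Incumbent against Moderate: payoffs 0, -2, -5, 3 → best response Withdraw.
Incumbent against Passive: payoffs 0, -4, 4, -1 → best response Accommodate.
Incumbent against Accommodate: payoffs 0, 1, 4, -4 → best response Accommodate.
Incumbent against Withdraw: payoffs 0, 4, 1, -3 → best response Passive.
Entrant against Moderate: payoffs 4, 0, -3, -1 → best response Moderate.
Entrant against Passive: payoffs 2, -2, 4, 5 → best response Withdraw.
Entrant against Accommodate: payoffs -1, 3, 4, -5 → best response Accommodate.
Entrant against Withdraw: payoffs 4, 3, 0, -2 → best response Moderate.
Mutual best responses: (Passive, Withdraw); (Accommodate, Accommodate); (Withdraw, Moderate).

Pure-strategy Nash equilibria: (Passive, Withdraw), (Accommodate, Accommodate), (Withdraw, Moderate)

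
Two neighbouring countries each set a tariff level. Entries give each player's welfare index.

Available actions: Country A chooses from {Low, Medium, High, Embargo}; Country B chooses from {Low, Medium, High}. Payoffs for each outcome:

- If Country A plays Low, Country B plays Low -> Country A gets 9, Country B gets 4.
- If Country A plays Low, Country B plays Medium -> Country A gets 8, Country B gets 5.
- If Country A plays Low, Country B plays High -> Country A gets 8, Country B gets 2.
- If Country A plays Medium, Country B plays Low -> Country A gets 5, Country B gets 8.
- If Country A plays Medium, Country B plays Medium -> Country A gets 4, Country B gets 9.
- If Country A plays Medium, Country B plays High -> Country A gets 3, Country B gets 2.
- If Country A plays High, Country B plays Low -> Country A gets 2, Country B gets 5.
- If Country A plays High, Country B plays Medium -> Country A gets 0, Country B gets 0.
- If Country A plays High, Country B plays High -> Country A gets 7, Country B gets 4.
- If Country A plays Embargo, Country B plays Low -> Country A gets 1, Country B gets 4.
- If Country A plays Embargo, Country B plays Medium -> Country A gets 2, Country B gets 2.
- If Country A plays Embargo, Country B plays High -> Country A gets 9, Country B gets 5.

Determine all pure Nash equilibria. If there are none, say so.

Check each profile: it is a Nash equilibrium iff no player can strictly gain by switching unilaterally.
(Low, Low): Country B can switch to Medium (4 → 5). Not NE.
(Low, Medium): Country A gets 8, best alternative 4; Country B gets 5, best alternative 4. No profitable deviation — NE.
(Low, High): Country A can switch to Embargo (8 → 9). Not NE.
(Medium, Low): Country A can switch to Low (5 → 9). Not NE.
(Medium, Medium): Country A can switch to Low (4 → 8). Not NE.
(Medium, High): Country A can switch to Low (3 → 8). Not NE.
(High, Low): Country A can switch to Low (2 → 9). Not NE.
(High, Medium): Country A can switch to Low (0 → 8). Not NE.
(High, High): Country A can switch to Low (7 → 8). Not NE.
(Embargo, High): Country A gets 9, best alternative 8; Country B gets 5, best alternative 4. No profitable deviation — NE.
(The remaining 2 profiles each have a profitable deviation by the same check.)

Pure-strategy Nash equilibria: (Low, Medium), (Embargo, High)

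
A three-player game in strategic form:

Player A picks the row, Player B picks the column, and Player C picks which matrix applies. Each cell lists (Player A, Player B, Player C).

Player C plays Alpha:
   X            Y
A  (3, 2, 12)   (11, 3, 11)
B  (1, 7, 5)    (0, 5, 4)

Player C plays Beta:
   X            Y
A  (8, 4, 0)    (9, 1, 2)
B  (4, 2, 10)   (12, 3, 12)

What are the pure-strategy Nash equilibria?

Pure-strategy Nash equilibria: (A, Y, Alpha) and (B, Y, Beta)

(A, X, Alpha): Player B can switch to Y (2 → 3). Not NE.
(A, X, Beta): Player C can switch to Alpha (0 → 12). Not NE.
(A, Y, Alpha): Player A gets 11, best alternative 0; Player B gets 3, best alternative 2; Player C gets 11, best alternative 2. No profitable deviation — NE.
(A, Y, Beta): Player A can switch to B (9 → 12). Not NE.
(B, X, Alpha): Player A can switch to A (1 → 3). Not NE.
(B, X, Beta): Player A can switch to A (4 → 8). Not NE.
(B, Y, Alpha): Player A can switch to A (0 → 11). Not NE.
(B, Y, Beta): Player A gets 12, best alternative 9; Player B gets 3, best alternative 2; Player C gets 12, best alternative 4. No profitable deviation — NE.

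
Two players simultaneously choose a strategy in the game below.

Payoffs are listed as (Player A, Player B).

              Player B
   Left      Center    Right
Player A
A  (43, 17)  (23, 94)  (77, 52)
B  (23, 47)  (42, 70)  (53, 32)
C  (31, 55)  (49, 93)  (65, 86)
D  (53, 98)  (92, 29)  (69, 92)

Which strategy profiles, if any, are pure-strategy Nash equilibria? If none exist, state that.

For each strategy profile, look for a profitable unilateral deviation.
(A, Left): Player A can switch to D (43 → 53). Not NE.
(A, Center): Player A can switch to B (23 → 42). Not NE.
(A, Right): Player B can switch to Center (52 → 94). Not NE.
(B, Left): Player A can switch to A (23 → 43). Not NE.
(B, Center): Player A can switch to C (42 → 49). Not NE.
(B, Right): Player A can switch to A (53 → 77). Not NE.
(C, Left): Player A can switch to A (31 → 43). Not NE.
(C, Center): Player A can switch to D (49 → 92). Not NE.
(C, Right): Player A can switch to A (65 → 77). Not NE.
(D, Left): Player A gets 53, best alternative 43; Player B gets 98, best alternative 92. No profitable deviation — NE.
(D, Center): Player B can switch to Left (29 → 98). Not NE.
(The remaining 1 profile has a profitable deviation by the same check.)

The unique pure-strategy Nash equilibrium is (D, Left).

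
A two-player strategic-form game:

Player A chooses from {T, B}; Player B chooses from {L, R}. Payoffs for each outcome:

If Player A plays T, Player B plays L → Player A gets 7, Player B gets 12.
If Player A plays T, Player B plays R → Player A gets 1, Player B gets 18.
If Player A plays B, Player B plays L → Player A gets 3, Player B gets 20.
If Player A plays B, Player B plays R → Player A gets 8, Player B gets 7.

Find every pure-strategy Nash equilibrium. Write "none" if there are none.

This game has no pure Nash equilibrium.

(T, L): Player B can switch to R (12 → 18). Not NE.
(T, R): Player A can switch to B (1 → 8). Not NE.
(B, L): Player A can switch to T (3 → 7). Not NE.
(B, R): Player B can switch to L (7 → 20). Not NE.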